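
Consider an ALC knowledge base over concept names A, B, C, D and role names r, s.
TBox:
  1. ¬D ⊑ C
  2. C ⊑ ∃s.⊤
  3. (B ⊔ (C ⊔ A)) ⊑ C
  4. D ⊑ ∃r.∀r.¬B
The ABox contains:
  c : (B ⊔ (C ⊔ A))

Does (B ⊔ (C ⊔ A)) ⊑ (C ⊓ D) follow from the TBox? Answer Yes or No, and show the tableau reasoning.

1. (B ⊔ (C ⊔ A)) ⊑ (C ⊓ D)  ⇔  ((B ⊔ (C ⊔ A)) ⊓ (¬C ⊔ ¬D)) unsat w.r.t. T
   apply at x₀: (B ⊔ (C ⊔ A))⊑C
   open: L(x₀) ⊇ {B, C, ¬D, ∃s.⊤} (+ ∃-successors)
2. Hence (B ⊔ (C ⊔ A)) ⊑ (C ⊓ D): not entailed.

No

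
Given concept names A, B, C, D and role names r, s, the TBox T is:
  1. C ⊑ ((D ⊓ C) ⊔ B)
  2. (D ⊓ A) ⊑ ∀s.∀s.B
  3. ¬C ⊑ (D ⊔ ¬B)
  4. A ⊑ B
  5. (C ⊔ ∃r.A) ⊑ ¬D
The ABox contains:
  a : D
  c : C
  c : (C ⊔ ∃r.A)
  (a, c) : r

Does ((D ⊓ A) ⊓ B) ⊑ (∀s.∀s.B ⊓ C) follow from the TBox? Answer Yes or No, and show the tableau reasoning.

1. ((D ⊓ A) ⊓ B) ⊑ (∀s.∀s.B ⊓ C)  ⇔  (((D ⊓ A) ⊓ B) ⊓ (∃s.∃s.¬B ⊔ ¬C)) unsat w.r.t. T
   apply at x₀: (D ⊓ A)⊑∀s.∀s.B
   open: L(x₀) ⊇ {A, B, D, ¬C, ∀r.¬A, …}
2. Hence ((D ⊓ A) ⊓ B) ⊑ (∀s.∀s.B ⊓ C): not entailed.

No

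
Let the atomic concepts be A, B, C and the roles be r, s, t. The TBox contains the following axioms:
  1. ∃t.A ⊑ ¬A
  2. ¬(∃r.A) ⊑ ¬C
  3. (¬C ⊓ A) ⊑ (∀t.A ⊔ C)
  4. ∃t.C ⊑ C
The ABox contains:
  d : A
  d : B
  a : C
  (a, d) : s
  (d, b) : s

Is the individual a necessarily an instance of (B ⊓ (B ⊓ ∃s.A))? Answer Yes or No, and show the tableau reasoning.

1. a : (B ⊓ (B ⊓ ∃s.A))?  L(a) = {C} ∪ {(¬B ⊔ (¬B ⊔ ∀s.¬A))}
   open: L(a) ⊇ {C, ¬B, ∀t.¬A, ∃r.A} (+ ∃-successors) — a ∉ (B ⊓ (B ⊓ ∃s.A)) possible
2. Hence a : (B ⊓ (B ⊓ ∃s.A)): not entailed.

No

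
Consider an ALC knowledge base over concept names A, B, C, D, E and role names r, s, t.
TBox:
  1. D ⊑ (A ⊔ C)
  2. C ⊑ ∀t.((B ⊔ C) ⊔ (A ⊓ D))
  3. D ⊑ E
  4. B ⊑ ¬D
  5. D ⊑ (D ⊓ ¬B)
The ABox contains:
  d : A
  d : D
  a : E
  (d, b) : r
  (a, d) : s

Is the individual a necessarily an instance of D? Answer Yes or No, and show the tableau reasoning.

No

1. a : D?  L(a) = {E} ∪ {¬D}
   open: L(a) ⊇ {E, ¬C, ¬D} — a ∉ D possible
2. Hence a : D: not entailed.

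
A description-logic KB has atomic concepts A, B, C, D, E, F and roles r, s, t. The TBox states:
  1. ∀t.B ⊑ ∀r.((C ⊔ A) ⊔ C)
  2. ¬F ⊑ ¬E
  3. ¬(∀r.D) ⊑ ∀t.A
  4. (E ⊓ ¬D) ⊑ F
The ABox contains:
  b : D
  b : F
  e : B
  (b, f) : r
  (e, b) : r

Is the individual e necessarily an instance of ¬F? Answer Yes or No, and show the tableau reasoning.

1. e : ¬F?  L(e) = {B} ∪ {F}
   open: L(e) ⊇ {B, F, ∀r.D, ∃t.¬B} (+ ∃-successors) — e ∉ ¬F possible
2. Hence e : ¬F: not entailed.

No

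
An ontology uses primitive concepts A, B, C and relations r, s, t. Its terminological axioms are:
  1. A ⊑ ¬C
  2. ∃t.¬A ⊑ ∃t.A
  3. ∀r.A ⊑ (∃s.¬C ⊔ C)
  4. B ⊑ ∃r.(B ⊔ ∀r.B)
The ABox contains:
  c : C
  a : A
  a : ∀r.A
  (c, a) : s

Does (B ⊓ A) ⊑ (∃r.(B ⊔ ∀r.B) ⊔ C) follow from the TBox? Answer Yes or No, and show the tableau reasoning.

1. (B ⊓ A) ⊑ (∃r.(B ⊔ ∀r.B) ⊔ C)  ⇔  ((B ⊓ A) ⊓ (∀r.(¬B ⊓ ∃r.¬B) ⊓ ¬C)) unsat w.r.t. T
   all branches close; clash {C, ¬C} at x₀
2. Hence (B ⊓ A) ⊑ (∃r.(B ⊔ ∀r.B) ⊔ C): entailed.

Yes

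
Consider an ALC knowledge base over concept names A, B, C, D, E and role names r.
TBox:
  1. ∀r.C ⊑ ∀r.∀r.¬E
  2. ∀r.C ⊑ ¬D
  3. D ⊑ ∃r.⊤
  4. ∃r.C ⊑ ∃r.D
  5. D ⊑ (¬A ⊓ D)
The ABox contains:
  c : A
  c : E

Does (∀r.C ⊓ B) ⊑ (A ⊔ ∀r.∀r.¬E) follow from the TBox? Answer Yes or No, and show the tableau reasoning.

Yes

1. (∀r.C ⊓ B) ⊑ (A ⊔ ∀r.∀r.¬E)  ⇔  ((∀r.C ⊓ B) ⊓ (¬A ⊓ ∃r.∃r.E)) unsat w.r.t. T
   all branches close; clash {D, ¬D} at x₀
2. Hence (∀r.C ⊓ B) ⊑ (A ⊔ ∀r.∀r.¬E): entailed.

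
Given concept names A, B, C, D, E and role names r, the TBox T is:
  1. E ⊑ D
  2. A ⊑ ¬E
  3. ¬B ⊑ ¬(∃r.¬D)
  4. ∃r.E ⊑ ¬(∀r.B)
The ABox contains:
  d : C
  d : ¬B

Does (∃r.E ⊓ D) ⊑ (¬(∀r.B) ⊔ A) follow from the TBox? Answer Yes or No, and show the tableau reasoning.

1. (∃r.E ⊓ D) ⊑ (¬(∀r.B) ⊔ A)  ⇔  ((∃r.E ⊓ D) ⊓ (∀r.B ⊓ ¬A)) unsat w.r.t. T
   all branches close; clash {B, ¬B} at an ∃-successor
2. Hence (∃r.E ⊓ D) ⊑ (¬(∀r.B) ⊔ A): entailed.

Yes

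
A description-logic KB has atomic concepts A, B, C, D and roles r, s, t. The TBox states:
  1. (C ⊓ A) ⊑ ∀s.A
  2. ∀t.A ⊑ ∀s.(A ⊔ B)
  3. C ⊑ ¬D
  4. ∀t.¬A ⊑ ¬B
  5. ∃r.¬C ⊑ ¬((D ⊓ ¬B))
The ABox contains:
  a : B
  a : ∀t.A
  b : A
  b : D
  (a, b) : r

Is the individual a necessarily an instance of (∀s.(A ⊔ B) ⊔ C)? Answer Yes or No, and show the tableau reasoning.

Yes

1. a : (∀s.(A ⊔ B) ⊔ C)?  L(a) = {B, ∀t.A} ∪ {(∃s.(¬A ⊓ ¬B) ⊓ ¬C)}
   clash {B, ¬B} at a — a ∈ (∀s.(A ⊔ B) ⊔ C)
2. Hence a : (∀s.(A ⊔ B) ⊔ C): entailed.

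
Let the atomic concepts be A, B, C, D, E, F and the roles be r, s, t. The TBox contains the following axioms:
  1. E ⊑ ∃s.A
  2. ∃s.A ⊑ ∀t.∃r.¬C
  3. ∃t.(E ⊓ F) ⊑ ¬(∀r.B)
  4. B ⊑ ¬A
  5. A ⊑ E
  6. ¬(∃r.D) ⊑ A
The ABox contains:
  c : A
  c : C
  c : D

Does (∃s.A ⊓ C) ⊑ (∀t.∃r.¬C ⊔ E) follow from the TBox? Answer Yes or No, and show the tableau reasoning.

Yes

1. (∃s.A ⊓ C) ⊑ (∀t.∃r.¬C ⊔ E)  ⇔  ((∃s.A ⊓ C) ⊓ (∃t.∀r.C ⊓ ¬E)) unsat w.r.t. T
   all branches close; clash {E, ¬E} at x₀
2. Hence (∃s.A ⊓ C) ⊑ (∀t.∃r.¬C ⊔ E): entailed.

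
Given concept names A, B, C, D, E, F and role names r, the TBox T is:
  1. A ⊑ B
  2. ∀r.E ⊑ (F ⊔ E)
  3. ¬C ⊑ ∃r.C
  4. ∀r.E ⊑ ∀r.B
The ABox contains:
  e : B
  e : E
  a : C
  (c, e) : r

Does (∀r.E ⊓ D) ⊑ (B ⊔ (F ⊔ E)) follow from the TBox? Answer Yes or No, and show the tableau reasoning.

1. (∀r.E ⊓ D) ⊑ (B ⊔ (F ⊔ E))  ⇔  ((∀r.E ⊓ D) ⊓ (¬B ⊓ (¬F ⊓ ¬E))) unsat w.r.t. T
   all branches close; clash {B, ¬B} at x₀
2. Hence (∀r.E ⊓ D) ⊑ (B ⊔ (F ⊔ E)): entailed.

Yes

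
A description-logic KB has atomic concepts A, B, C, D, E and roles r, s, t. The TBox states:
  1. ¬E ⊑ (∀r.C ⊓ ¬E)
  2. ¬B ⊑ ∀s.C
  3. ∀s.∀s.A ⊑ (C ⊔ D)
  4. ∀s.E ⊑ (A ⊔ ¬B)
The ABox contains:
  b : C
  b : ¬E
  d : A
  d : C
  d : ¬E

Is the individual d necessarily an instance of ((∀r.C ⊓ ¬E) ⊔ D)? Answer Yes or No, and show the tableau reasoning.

Yes

1. d : ((∀r.C ⊓ ¬E) ⊔ D)?  L(d) = {A, C, ¬E} ∪ {((∃r.¬C ⊔ E) ⊓ ¬D)}
   clash {E, ¬E} at d — d ∈ ((∀r.C ⊓ ¬E) ⊔ D)
2. Hence d : ((∀r.C ⊓ ¬E) ⊔ D): entailed.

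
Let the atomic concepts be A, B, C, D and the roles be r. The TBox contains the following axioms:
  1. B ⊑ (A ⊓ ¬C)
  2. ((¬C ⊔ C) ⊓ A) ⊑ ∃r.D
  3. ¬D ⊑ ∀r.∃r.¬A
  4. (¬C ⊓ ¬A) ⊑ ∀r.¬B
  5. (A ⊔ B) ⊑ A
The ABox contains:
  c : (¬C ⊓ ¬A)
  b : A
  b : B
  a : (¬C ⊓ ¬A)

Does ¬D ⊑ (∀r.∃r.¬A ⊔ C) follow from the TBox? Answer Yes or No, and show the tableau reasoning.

1. ¬D ⊑ (∀r.∃r.¬A ⊔ C)  ⇔  (¬D ⊓ (∃r.∀r.A ⊓ ¬C)) unsat w.r.t. T
   all branches close; clash {A, ¬A} at an ∃-successor
2. Hence ¬D ⊑ (∀r.∃r.¬A ⊔ C): entailed.

Yes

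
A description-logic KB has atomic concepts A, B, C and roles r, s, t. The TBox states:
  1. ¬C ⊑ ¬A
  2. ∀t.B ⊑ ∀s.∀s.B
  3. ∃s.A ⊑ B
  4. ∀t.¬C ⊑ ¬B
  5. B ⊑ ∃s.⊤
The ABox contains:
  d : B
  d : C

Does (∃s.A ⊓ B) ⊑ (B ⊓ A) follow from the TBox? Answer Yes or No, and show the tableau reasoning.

1. (∃s.A ⊓ B) ⊑ (B ⊓ A)  ⇔  ((∃s.A ⊓ B) ⊓ (¬B ⊔ ¬A)) unsat w.r.t. T
   apply at x₀: B⊑∃s.⊤
   open: L(x₀) ⊇ {B, C, ¬A, ∃s.A, ∃s.⊤, …} (+ ∃-successors)
2. Hence (∃s.A ⊓ B) ⊑ (B ⊓ A): not entailed.

No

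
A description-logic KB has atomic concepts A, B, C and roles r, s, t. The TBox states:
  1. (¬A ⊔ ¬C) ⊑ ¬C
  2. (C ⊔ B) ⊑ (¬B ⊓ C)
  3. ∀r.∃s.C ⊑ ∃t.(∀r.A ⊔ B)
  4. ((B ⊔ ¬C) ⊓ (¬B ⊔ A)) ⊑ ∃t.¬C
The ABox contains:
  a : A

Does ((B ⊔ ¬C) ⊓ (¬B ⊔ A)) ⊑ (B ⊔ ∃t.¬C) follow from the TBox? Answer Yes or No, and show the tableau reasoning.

Yes

1. ((B ⊔ ¬C) ⊓ (¬B ⊔ A)) ⊑ (B ⊔ ∃t.¬C)  ⇔  (((B ⊔ ¬C) ⊓ (¬B ⊔ A)) ⊓ (¬B ⊓ ∀t.C)) unsat w.r.t. T
   all branches close; clash {C, ¬C} at x₀
2. Hence ((B ⊔ ¬C) ⊓ (¬B ⊔ A)) ⊑ (B ⊔ ∃t.¬C): entailed.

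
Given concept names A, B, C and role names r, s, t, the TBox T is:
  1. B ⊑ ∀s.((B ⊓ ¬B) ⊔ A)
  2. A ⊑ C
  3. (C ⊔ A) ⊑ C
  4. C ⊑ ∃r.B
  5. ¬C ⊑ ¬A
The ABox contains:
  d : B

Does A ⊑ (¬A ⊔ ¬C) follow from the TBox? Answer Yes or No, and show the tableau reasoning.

1. A ⊑ (¬A ⊔ ¬C)  ⇔  (A ⊓ (A ⊓ C)) unsat w.r.t. T
   apply at x₀: C⊑∃r.B
   open: L(x₀) ⊇ {A, C, ¬B, ∃r.B} (+ ∃-successors)
2. Hence A ⊑ (¬A ⊔ ¬C): not entailed.

No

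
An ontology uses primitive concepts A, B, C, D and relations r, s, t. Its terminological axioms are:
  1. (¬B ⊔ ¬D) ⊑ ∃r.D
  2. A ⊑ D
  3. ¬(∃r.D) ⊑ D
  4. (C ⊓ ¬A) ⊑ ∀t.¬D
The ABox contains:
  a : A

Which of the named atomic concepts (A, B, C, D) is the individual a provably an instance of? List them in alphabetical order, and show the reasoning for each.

{A, D}

1. a : A?  L(a) = {A} ∪ {¬A}
   clash {A, ¬A} at a — a ∈ A
2. a : B?  L(a) = {A} ∪ {¬B}
   apply at a: A⊑D
   open: L(a) ⊇ {A, D, ¬B, ∃r.D} (+ ∃-successors) — a ∉ B possible
3. a : C?  L(a) = {A} ∪ {¬C}
   apply at a: A⊑D
   open: L(a) ⊇ {A, B, D, ¬C} — a ∉ C possible
4. a : D?  L(a) = {A} ∪ {¬D}
   clash {D, ¬D} at a — a ∈ D
5. Entailed for a: {A, D}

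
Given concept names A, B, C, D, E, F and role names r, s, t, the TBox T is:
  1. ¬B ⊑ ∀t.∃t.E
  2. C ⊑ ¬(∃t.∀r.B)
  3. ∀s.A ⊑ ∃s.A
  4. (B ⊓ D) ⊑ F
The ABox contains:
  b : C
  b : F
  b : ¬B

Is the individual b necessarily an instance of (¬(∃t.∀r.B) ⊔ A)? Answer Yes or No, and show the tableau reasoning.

1. b : (¬(∃t.∀r.B) ⊔ A)?  L(b) = {C, F, ¬B} ∪ {(∃t.∀r.B ⊓ ¬A)}
   clash {B, ¬B} at an ∃-successor — b ∈ (¬(∃t.∀r.B) ⊔ A)
2. Hence b : (¬(∃t.∀r.B) ⊔ A): entailed.

Yes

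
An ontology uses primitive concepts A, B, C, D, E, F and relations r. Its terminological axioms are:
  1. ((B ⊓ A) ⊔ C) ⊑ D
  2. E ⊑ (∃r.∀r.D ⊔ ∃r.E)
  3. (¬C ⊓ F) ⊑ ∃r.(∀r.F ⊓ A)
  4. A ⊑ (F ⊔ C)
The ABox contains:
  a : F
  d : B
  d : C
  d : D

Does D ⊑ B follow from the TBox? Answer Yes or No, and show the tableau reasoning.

1. D ⊑ B  ⇔  (D ⊓ ¬B) unsat w.r.t. T
   open: L(x₀) ⊇ {C, D, ¬A, ¬B, ¬E}
2. Hence D ⊑ B: not entailed.

No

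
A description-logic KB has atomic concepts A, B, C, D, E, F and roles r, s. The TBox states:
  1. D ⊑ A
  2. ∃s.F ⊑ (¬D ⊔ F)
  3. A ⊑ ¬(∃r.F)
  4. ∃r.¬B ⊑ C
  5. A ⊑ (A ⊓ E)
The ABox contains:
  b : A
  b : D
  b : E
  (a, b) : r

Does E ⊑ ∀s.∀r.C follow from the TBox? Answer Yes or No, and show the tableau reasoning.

No

1. E ⊑ ∀s.∀r.C  ⇔  (E ⊓ ∃s.∃r.¬C) unsat w.r.t. T
   open: L(x₀) ⊇ {E, ¬A, ¬D, ∀r.B, ∀s.¬F, …} (+ ∃-successors)
2. Hence E ⊑ ∀s.∀r.C: not entailed.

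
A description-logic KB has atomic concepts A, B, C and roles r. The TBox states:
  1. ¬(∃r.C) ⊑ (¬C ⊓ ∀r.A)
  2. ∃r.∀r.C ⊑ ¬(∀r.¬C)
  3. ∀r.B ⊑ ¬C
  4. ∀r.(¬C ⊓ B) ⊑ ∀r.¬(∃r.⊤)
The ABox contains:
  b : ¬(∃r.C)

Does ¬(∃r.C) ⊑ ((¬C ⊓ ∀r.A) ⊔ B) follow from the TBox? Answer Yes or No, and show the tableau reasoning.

Yes

1. ¬(∃r.C) ⊑ ((¬C ⊓ ∀r.A) ⊔ B)  ⇔  (∀r.¬C ⊓ ((C ⊔ ∃r.¬A) ⊓ ¬B)) unsat w.r.t. T
   all branches close; clash {A, ¬A} at an ∃-successor
2. Hence ¬(∃r.C) ⊑ ((¬C ⊓ ∀r.A) ⊔ B): entailed.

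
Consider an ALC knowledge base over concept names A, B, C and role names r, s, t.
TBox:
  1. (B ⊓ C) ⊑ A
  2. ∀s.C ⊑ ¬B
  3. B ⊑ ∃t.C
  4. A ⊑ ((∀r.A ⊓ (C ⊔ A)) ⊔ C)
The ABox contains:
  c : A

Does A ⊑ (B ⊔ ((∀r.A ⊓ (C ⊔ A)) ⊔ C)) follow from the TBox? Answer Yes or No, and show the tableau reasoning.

1. A ⊑ (B ⊔ ((∀r.A ⊓ (C ⊔ A)) ⊔ C))  ⇔  (A ⊓ (¬B ⊓ ((∃r.¬A ⊔ (¬C ⊓ ¬A)) ⊓ ¬C))) unsat w.r.t. T
   all branches close; clash {A, ¬A} at x₀
2. Hence A ⊑ (B ⊔ ((∀r.A ⊓ (C ⊔ A)) ⊔ C)): entailed.

Yes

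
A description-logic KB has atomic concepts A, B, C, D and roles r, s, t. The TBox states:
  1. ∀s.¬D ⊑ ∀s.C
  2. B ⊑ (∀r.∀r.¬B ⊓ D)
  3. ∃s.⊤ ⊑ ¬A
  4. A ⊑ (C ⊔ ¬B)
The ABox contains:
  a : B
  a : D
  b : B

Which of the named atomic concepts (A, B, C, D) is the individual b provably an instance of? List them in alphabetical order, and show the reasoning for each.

1. b : A?  L(b) = {B} ∪ {¬A}
   apply at b: B⊑(∀r.∀r.¬B ⊓ D)
   open: L(b) ⊇ {B, D, ¬A, ∀r.∀r.¬B, ∃s.D} (+ ∃-successors) — b ∉ A possible
2. b : B?  L(b) = {B} ∪ {¬B}
   clash {B, ¬B} at b — b ∈ B
3. b : C?  L(b) = {B} ∪ {¬C}
   apply at b: B⊑(∀r.∀r.¬B ⊓ D)
   open: L(b) ⊇ {B, D, ¬A, ¬C, ∀r.∀r.¬B, …} — b ∉ C possible
4. b : D?  L(b) = {B} ∪ {¬D}
   clash {D, ¬D} at b — b ∈ D
5. Entailed for b: {B, D}

{B, D}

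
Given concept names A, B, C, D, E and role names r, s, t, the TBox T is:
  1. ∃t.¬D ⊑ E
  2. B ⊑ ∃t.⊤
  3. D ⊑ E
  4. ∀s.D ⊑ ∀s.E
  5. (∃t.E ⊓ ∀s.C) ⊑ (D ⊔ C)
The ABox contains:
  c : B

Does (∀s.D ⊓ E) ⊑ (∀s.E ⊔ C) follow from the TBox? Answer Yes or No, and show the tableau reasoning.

1. (∀s.D ⊓ E) ⊑ (∀s.E ⊔ C)  ⇔  ((∀s.D ⊓ E) ⊓ (∃s.¬E ⊓ ¬C)) unsat w.r.t. T
   all branches close; clash {C, ¬C} at x₀
2. Hence (∀s.D ⊓ E) ⊑ (∀s.E ⊔ C): entailed.

Yes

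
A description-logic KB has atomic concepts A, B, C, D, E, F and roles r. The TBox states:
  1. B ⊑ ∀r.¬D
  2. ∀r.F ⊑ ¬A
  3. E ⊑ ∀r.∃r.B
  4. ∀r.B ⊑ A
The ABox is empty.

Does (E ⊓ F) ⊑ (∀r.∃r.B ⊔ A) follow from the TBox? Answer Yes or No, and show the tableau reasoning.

1. (E ⊓ F) ⊑ (∀r.∃r.B ⊔ A)  ⇔  ((E ⊓ F) ⊓ (∃r.∀r.¬B ⊓ ¬A)) unsat w.r.t. T
   all branches close; clash {A, ¬A} at x₀
2. Hence (E ⊓ F) ⊑ (∀r.∃r.B ⊔ A): entailed.

Yes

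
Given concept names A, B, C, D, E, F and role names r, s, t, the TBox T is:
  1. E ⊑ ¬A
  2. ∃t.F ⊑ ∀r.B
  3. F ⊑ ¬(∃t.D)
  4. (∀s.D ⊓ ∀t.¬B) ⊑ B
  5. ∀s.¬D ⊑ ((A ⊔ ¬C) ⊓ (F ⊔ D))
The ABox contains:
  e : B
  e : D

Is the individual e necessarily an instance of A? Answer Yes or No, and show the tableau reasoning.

1. e : A?  L(e) = {B, D} ∪ {¬A}
   open: L(e) ⊇ {B, D, ¬A, ¬F, ∀t.¬F, …} (+ ∃-successors) — e ∉ A possible
2. Hence e : A: not entailed.

No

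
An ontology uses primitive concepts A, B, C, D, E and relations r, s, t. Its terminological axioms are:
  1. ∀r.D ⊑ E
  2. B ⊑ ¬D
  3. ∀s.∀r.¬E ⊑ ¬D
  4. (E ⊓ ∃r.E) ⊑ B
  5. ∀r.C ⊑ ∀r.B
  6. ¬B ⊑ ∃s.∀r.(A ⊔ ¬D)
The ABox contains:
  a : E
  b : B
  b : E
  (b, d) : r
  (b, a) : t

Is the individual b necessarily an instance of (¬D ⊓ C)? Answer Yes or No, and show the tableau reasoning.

No

1. b : (¬D ⊓ C)?  L(b) = {B, E} ∪ {(D ⊔ ¬C)}
   apply at b: B⊑¬D
   open: L(b) ⊇ {B, E, ¬C, ¬D, ∃r.¬C} (+ ∃-successors) — b ∉ (¬D ⊓ C) possible
2. Hence b : (¬D ⊓ C): not entailed.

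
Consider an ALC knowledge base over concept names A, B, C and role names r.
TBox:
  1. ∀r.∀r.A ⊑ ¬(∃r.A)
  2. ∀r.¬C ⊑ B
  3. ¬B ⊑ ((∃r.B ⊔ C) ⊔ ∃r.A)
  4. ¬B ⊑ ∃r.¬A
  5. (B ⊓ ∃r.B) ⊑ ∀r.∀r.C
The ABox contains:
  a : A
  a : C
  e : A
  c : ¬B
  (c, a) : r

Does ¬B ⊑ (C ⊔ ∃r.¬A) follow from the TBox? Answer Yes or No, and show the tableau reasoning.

Yes

1. ¬B ⊑ (C ⊔ ∃r.¬A)  ⇔  (¬B ⊓ (¬C ⊓ ∀r.A)) unsat w.r.t. T
   all branches close; clash {B, ¬B} at x₀
2. Hence ¬B ⊑ (C ⊔ ∃r.¬A): entailed.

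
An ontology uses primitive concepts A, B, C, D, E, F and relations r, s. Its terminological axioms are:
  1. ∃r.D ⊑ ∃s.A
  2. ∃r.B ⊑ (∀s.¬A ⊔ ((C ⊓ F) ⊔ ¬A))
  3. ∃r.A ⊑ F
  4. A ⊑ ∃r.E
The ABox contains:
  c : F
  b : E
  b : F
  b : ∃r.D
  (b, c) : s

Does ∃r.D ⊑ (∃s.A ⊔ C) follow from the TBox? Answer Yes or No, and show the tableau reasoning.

1. ∃r.D ⊑ (∃s.A ⊔ C)  ⇔  (∃r.D ⊓ (∀s.¬A ⊓ ¬C)) unsat w.r.t. T
   all branches close; clash {A, ¬A} at an ∃-successor
2. Hence ∃r.D ⊑ (∃s.A ⊔ C): entailed.

Yes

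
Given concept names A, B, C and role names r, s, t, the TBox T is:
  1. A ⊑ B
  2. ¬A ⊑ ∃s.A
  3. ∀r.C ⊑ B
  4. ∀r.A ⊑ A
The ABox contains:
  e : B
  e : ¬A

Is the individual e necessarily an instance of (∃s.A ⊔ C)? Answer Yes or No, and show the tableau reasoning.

1. e : (∃s.A ⊔ C)?  L(e) = {B, ¬A} ∪ {(∀s.¬A ⊓ ¬C)}
   clash {A, ¬A} at e — e ∈ (∃s.A ⊔ C)
2. Hence e : (∃s.A ⊔ C): entailed.

Yes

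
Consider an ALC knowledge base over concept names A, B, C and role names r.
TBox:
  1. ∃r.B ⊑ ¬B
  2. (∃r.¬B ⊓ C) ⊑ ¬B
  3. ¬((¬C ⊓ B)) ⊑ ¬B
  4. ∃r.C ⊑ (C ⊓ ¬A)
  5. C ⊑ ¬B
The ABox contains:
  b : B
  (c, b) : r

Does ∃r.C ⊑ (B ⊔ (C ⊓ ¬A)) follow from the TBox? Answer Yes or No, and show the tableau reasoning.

Yes

1. ∃r.C ⊑ (B ⊔ (C ⊓ ¬A))  ⇔  (∃r.C ⊓ (¬B ⊓ (¬C ⊔ A))) unsat w.r.t. T
   all branches close; clash {A, ¬A} at x₀
2. Hence ∃r.C ⊑ (B ⊔ (C ⊓ ¬A)): entailed.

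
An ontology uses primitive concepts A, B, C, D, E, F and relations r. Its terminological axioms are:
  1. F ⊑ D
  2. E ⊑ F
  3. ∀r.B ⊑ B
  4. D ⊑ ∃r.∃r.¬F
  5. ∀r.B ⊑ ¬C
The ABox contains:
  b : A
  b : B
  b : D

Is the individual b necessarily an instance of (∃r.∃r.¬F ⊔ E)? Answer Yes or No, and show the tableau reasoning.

1. b : (∃r.∃r.¬F ⊔ E)?  L(b) = {A, B, D} ∪ {(∀r.∀r.F ⊓ ¬E)}
   clash {F, ¬F} at an ∃-successor — b ∈ (∃r.∃r.¬F ⊔ E)
2. Hence b : (∃r.∃r.¬F ⊔ E): entailed.

Yes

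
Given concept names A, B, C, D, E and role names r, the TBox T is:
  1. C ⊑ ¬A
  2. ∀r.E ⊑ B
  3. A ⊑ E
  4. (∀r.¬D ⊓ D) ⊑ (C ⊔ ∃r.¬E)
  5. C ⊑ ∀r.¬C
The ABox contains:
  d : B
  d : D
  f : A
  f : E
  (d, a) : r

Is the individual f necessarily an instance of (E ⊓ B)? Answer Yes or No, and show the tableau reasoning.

No

1. f : (E ⊓ B)?  L(f) = {A, E} ∪ {(¬E ⊔ ¬B)}
   open: L(f) ⊇ {A, E, ¬B, ¬C, ∃r.D, …} (+ ∃-successors) — f ∉ (E ⊓ B) possible
2. Hence f : (E ⊓ B): not entailed.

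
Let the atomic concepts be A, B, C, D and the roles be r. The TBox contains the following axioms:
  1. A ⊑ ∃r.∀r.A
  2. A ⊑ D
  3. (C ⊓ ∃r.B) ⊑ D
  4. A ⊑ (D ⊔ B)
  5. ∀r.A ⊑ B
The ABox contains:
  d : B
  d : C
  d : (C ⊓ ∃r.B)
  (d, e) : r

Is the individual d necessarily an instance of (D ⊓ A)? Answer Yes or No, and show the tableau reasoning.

1. d : (D ⊓ A)?  L(d) = {B, C, (C ⊓ ∃r.B)} ∪ {(¬D ⊔ ¬A)}
   apply at d: (C ⊓ ∃r.B)⊑D
   open: L(d) ⊇ {B, C, D, ¬A, ∃r.B} (+ ∃-successors) — d ∉ (D ⊓ A) possible
2. Hence d : (D ⊓ A): not entailed.

No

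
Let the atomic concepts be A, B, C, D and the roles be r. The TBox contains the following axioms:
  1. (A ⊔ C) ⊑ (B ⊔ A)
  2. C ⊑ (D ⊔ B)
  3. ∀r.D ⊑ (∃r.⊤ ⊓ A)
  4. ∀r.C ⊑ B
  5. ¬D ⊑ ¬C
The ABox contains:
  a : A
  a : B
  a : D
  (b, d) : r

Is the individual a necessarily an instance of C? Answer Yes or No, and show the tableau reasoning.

1. a : C?  L(a) = {A, B, D} ∪ {¬C}
   open: L(a) ⊇ {A, B, D, ¬C, ∃r.¬D} (+ ∃-successors) — a ∉ C possible
2. Hence a : C: not entailed.

No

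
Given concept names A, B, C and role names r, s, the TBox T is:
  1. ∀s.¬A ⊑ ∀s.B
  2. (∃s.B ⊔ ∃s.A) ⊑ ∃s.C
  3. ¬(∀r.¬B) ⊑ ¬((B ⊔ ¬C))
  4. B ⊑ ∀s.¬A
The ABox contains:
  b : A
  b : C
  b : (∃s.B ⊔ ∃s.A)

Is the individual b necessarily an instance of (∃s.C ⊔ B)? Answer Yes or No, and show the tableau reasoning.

Yes

1. b : (∃s.C ⊔ B)?  L(b) = {A, C, (∃s.B ⊔ ∃s.A)} ∪ {(∀s.¬C ⊓ ¬B)}
   clash {C, ¬C} at an ∃-successor — b ∈ (∃s.C ⊔ B)
2. Hence b : (∃s.C ⊔ B): entailed.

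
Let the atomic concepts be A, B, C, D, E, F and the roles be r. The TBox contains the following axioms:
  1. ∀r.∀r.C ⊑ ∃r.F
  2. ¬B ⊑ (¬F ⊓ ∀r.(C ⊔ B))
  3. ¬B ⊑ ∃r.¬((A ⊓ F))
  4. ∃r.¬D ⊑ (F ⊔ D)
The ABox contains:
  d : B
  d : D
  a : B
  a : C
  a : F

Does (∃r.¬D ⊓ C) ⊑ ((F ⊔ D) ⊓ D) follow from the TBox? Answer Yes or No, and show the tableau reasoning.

No

1. (∃r.¬D ⊓ C) ⊑ ((F ⊔ D) ⊓ D)  ⇔  ((∃r.¬D ⊓ C) ⊓ ((¬F ⊓ ¬D) ⊔ ¬D)) unsat w.r.t. T
   apply at x₀: ∃r.¬D⊑(F ⊔ D)
   open: L(x₀) ⊇ {B, C, F, ¬D, ∃r.¬D, …} (+ ∃-successors)
2. Hence (∃r.¬D ⊓ C) ⊑ ((F ⊔ D) ⊓ D): not entailed.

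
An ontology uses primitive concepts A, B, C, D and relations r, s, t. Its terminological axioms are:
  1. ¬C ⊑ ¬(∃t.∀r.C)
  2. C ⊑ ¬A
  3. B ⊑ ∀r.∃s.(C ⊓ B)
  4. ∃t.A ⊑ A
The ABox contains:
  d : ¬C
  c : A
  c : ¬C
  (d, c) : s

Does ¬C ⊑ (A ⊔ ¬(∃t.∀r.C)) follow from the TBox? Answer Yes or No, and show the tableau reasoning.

1. ¬C ⊑ (A ⊔ ¬(∃t.∀r.C))  ⇔  (¬C ⊓ (¬A ⊓ ∃t.∀r.C)) unsat w.r.t. T
   all branches close; clash {A, ¬A} at x₀
2. Hence ¬C ⊑ (A ⊔ ¬(∃t.∀r.C)): entailed.

Yes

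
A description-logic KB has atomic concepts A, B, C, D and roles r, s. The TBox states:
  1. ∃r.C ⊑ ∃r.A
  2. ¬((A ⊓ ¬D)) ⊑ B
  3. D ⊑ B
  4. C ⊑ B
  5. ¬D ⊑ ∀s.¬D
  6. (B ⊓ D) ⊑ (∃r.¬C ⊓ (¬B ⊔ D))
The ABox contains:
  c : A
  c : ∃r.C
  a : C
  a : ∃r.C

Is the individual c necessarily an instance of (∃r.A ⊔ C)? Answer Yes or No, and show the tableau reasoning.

Yes

1. c : (∃r.A ⊔ C)?  L(c) = {A, ∃r.C} ∪ {(∀r.¬A ⊓ ¬C)}
   clash {A, ¬A} at an ∃-successor — c ∈ (∃r.A ⊔ C)
2. Hence c : (∃r.A ⊔ C): entailed.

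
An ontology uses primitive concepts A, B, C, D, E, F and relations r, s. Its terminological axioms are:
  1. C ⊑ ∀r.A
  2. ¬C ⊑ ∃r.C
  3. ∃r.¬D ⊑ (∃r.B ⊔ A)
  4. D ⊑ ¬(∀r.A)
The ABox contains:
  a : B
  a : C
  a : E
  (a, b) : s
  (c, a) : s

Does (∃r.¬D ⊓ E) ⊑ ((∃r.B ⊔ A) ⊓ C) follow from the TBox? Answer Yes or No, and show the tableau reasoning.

1. (∃r.¬D ⊓ E) ⊑ ((∃r.B ⊔ A) ⊓ C)  ⇔  ((∃r.¬D ⊓ E) ⊓ ((∀r.¬B ⊓ ¬A) ⊔ ¬C)) unsat w.r.t. T
   apply at x₀: ∃r.¬D⊑(∃r.B ⊔ A)
   open: L(x₀) ⊇ {E, ¬C, ¬D, ∃r.B, ∃r.C, …} (+ ∃-successors)
2. Hence (∃r.¬D ⊓ E) ⊑ ((∃r.B ⊔ A) ⊓ C): not entailed.

No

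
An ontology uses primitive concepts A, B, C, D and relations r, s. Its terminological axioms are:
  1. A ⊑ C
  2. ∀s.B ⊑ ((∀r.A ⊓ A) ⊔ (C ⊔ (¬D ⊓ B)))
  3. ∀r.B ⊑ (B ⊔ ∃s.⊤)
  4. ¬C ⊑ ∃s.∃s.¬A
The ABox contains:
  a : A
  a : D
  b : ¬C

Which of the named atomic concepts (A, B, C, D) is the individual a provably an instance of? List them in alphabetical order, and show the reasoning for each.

{A, C, D}

1. a : A?  L(a) = {A, D} ∪ {¬A}
   clash {A, ¬A} at a — a ∈ A
2. a : B?  L(a) = {A, D} ∪ {¬B}
   apply at a: A⊑C
   open: L(a) ⊇ {A, C, D, ¬B, ∃r.¬B, …} (+ ∃-successors) — a ∉ B possible
3. a : C?  L(a) = {A, D} ∪ {¬C}
   clash {C, ¬C} at a — a ∈ C
4. a : D?  L(a) = {A, D} ∪ {¬D}
   clash {D, ¬D} at a — a ∈ D
5. Entailed for a: {A, C, D}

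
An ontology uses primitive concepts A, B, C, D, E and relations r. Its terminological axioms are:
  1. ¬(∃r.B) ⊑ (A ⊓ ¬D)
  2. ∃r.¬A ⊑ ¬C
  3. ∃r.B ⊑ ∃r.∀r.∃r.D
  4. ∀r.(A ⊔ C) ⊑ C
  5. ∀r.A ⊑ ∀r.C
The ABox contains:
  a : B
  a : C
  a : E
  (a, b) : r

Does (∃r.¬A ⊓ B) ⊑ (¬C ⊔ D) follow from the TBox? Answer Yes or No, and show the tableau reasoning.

Yes

1. (∃r.¬A ⊓ B) ⊑ (¬C ⊔ D)  ⇔  ((∃r.¬A ⊓ B) ⊓ (C ⊓ ¬D)) unsat w.r.t. T
   all branches close; clash {C, ¬C} at x₀
2. Hence (∃r.¬A ⊓ B) ⊑ (¬C ⊔ D): entailed.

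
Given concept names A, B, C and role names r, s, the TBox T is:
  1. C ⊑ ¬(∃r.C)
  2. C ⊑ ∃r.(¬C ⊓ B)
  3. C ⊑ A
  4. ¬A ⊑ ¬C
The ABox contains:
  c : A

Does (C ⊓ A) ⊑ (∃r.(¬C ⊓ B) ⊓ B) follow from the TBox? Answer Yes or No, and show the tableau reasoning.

No

1. (C ⊓ A) ⊑ (∃r.(¬C ⊓ B) ⊓ B)  ⇔  ((C ⊓ A) ⊓ (∀r.(C ⊔ ¬B) ⊔ ¬B)) unsat w.r.t. T
   apply at x₀: C⊑¬(∃r.C); C⊑∃r.(¬C ⊓ B)
   open: L(x₀) ⊇ {A, C, ¬B, ∀r.¬C, ∃r.(¬C ⊓ B)} (+ ∃-successors)
2. Hence (C ⊓ A) ⊑ (∃r.(¬C ⊓ B) ⊓ B): not entailed.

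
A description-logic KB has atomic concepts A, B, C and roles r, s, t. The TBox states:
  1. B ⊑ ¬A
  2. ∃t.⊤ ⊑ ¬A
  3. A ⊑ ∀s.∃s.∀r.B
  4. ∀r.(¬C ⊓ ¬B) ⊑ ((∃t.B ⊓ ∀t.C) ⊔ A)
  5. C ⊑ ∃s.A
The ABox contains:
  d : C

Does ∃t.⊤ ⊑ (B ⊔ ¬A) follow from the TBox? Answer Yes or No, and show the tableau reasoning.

1. ∃t.⊤ ⊑ (B ⊔ ¬A)  ⇔  (∃t.⊤ ⊓ (¬B ⊓ A)) unsat w.r.t. T
   all branches close; clash {A, ¬A} at x₀
2. Hence ∃t.⊤ ⊑ (B ⊔ ¬A): entailed.

Yes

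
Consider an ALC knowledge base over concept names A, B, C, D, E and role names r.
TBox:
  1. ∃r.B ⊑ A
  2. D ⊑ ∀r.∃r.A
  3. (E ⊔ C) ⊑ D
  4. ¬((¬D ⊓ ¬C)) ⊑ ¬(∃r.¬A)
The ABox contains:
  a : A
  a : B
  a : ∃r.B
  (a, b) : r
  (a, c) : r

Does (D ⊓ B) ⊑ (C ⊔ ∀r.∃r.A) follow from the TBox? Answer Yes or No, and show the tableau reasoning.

Yes

1. (D ⊓ B) ⊑ (C ⊔ ∀r.∃r.A)  ⇔  ((D ⊓ B) ⊓ (¬C ⊓ ∃r.∀r.¬A)) unsat w.r.t. T
   all branches close; clash {A, ¬A} at an ∃-successor
2. Hence (D ⊓ B) ⊑ (C ⊔ ∀r.∃r.A): entailed.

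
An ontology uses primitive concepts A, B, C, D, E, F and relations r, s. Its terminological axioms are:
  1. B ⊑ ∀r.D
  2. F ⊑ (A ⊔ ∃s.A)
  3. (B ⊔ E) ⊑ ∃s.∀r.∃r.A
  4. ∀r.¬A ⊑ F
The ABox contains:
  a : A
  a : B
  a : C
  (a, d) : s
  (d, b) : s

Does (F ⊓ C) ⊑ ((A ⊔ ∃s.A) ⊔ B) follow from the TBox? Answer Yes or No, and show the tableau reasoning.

Yes

1. (F ⊓ C) ⊑ ((A ⊔ ∃s.A) ⊔ B)  ⇔  ((F ⊓ C) ⊓ ((¬A ⊓ ∀s.¬A) ⊓ ¬B)) unsat w.r.t. T
   all branches close; clash {A, ¬A} at an ∃-successor
2. Hence (F ⊓ C) ⊑ ((A ⊔ ∃s.A) ⊔ B): entailed.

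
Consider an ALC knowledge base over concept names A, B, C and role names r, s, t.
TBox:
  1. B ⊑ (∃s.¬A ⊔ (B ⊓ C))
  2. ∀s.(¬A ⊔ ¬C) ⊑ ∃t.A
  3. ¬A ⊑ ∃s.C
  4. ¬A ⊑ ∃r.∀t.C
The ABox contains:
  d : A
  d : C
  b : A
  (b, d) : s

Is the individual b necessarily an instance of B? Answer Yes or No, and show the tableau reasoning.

1. b : B?  L(b) = {A} ∪ {¬B}
   open: L(b) ⊇ {A, ¬B, ∃s.(A ⊓ C)} (+ ∃-successors) — b ∉ B possible
2. Hence b : B: not entailed.

No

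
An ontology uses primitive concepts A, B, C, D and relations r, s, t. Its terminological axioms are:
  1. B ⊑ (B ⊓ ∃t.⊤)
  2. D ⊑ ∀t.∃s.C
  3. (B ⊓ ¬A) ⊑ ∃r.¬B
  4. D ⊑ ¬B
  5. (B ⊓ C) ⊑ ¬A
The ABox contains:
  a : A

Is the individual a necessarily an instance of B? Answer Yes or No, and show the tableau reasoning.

No

1. a : B?  L(a) = {A} ∪ {¬B}
   open: L(a) ⊇ {A, ¬B, ¬D} — a ∉ B possible
2. Hence a : B: not entailed.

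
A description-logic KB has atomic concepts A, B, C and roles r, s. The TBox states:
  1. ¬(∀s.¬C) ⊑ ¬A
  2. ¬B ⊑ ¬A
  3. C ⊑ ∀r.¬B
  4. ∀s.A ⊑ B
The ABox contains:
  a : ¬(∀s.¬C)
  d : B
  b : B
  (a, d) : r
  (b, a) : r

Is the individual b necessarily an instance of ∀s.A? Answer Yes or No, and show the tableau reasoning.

1. b : ∀s.A?  L(b) = {B} ∪ {∃s.¬A}
   open: L(b) ⊇ {B, ¬C, ∀s.¬C, ∃s.¬A} (+ ∃-successors) — b ∉ ∀s.A possible
2. Hence b : ∀s.A: not entailed.

No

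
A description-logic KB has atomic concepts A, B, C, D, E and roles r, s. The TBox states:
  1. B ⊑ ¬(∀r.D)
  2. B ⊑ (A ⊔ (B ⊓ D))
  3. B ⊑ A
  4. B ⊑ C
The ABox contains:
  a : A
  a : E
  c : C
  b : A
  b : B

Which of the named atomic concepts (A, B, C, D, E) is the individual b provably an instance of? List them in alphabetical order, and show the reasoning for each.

1. b : A?  L(b) = {A, B} ∪ {¬A}
   clash {A, ¬A} at b — b ∈ A
2. b : B?  L(b) = {A, B} ∪ {¬B}
   clash {B, ¬B} at b — b ∈ B
3. b : C?  L(b) = {A, B} ∪ {¬C}
   clash {C, ¬C} at b — b ∈ C
4. b : D?  L(b) = {A, B} ∪ {¬D}
   apply at b: B⊑¬(∀r.D); B⊑(A ⊔ (B ⊓ D)); B⊑C
   open: L(b) ⊇ {A, B, C, ¬D, ∃r.¬D} (+ ∃-successors) — b ∉ D possible
5. b : E?  L(b) = {A, B} ∪ {¬E}
   apply at b: B⊑¬(∀r.D); B⊑(A ⊔ (B ⊓ D)); B⊑C
   open: L(b) ⊇ {A, B, C, ¬E, ∃r.¬D} (+ ∃-successors) — b ∉ E possible
6. Entailed for b: {A, B, C}

{A, B, C}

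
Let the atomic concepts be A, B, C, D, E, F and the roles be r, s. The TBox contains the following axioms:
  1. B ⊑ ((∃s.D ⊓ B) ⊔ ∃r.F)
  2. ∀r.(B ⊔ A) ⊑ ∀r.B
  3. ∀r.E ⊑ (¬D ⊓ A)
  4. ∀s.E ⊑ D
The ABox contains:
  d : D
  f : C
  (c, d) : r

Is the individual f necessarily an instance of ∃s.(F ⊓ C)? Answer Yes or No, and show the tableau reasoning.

1. f : ∃s.(F ⊓ C)?  L(f) = {C} ∪ {∀s.(¬F ⊔ ¬C)}
   open: L(f) ⊇ {C, ¬B, ∀s.(¬F ⊔ ¬C), ∃r.(¬B ⊓ ¬A), ∃r.¬E, …} (+ ∃-successors) — f ∉ ∃s.(F ⊓ C) possible
2. Hence f : ∃s.(F ⊓ C): not entailed.

No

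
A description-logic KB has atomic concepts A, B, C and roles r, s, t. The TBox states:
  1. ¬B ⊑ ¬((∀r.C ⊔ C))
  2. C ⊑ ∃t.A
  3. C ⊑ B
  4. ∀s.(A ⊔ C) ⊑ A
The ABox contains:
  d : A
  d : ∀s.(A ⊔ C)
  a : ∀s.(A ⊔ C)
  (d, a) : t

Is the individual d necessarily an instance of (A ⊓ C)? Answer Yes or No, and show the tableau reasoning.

No

1. d : (A ⊓ C)?  L(d) = {A, ∀s.(A ⊔ C)} ∪ {(¬A ⊔ ¬C)}
   open: L(d) ⊇ {A, B, ¬C, ∀s.(A ⊔ C)} — d ∉ (A ⊓ C) possible
2. Hence d : (A ⊓ C): not entailed.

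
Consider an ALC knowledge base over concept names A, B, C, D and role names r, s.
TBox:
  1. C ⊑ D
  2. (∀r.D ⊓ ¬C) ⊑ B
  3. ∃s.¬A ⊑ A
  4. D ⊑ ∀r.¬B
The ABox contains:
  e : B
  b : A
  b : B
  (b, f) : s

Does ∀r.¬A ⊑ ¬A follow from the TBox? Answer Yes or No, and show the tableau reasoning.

1. ∀r.¬A ⊑ ¬A  ⇔  (∀r.¬A ⊓ A) unsat w.r.t. T
   open: L(x₀) ⊇ {A, ¬C, ¬D, ∀r.¬A, ∃r.¬D} (+ ∃-successors)
2. Hence ∀r.¬A ⊑ ¬A: not entailed.

No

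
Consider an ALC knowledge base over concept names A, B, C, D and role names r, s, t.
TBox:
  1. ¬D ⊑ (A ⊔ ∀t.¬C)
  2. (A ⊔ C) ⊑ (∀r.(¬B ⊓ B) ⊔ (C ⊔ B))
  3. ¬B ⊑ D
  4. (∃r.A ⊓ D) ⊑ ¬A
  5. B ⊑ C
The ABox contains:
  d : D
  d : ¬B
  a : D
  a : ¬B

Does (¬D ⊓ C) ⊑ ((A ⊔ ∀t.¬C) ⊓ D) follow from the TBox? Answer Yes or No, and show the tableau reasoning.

No

1. (¬D ⊓ C) ⊑ ((A ⊔ ∀t.¬C) ⊓ D)  ⇔  ((¬D ⊓ C) ⊓ ((¬A ⊓ ∃t.C) ⊔ ¬D)) unsat w.r.t. T
   apply at x₀: ¬D⊑(A ⊔ ∀t.¬C)
   open: L(x₀) ⊇ {A, B, C, ¬D, ∀r.(¬B ⊓ B)}
2. Hence (¬D ⊓ C) ⊑ ((A ⊔ ∀t.¬C) ⊓ D): not entailed.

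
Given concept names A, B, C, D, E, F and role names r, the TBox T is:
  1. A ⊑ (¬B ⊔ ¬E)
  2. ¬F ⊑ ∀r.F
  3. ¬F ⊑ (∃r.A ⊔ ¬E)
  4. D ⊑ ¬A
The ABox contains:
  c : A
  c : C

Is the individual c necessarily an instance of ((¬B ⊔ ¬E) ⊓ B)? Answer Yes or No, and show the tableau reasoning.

No

1. c : ((¬B ⊔ ¬E) ⊓ B)?  L(c) = {A, C} ∪ {((B ⊓ E) ⊔ ¬B)}
   apply at c: A⊑(¬B ⊔ ¬E)
   open: L(c) ⊇ {A, C, F, ¬B, ¬D} — c ∉ ((¬B ⊔ ¬E) ⊓ B) possible
2. Hence c : ((¬B ⊔ ¬E) ⊓ B): not entailed.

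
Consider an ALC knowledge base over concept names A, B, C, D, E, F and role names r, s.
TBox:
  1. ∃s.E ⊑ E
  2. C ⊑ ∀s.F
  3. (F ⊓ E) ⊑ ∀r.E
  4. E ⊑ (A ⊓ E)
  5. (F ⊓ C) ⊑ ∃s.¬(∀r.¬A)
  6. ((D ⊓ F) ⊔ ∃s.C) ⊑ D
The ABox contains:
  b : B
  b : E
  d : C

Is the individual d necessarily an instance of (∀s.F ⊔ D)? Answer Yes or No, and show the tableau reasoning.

Yes

1. d : (∀s.F ⊔ D)?  L(d) = {C} ∪ {(∃s.¬F ⊓ ¬D)}
   clash {D, ¬D} at d — d ∈ (∀s.F ⊔ D)
2. Hence d : (∀s.F ⊔ D): entailed.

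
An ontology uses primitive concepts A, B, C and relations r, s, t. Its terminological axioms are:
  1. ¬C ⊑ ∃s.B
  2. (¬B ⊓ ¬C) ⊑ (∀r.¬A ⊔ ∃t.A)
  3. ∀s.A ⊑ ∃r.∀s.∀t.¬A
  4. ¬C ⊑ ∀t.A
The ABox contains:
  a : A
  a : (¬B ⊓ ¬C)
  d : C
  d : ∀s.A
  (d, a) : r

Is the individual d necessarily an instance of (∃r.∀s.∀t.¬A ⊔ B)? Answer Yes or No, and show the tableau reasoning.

1. d : (∃r.∀s.∀t.¬A ⊔ B)?  L(d) = {C, ∀s.A} ∪ {(∀r.∃s.∃t.A ⊓ ¬B)}
   clash {A, ¬A} at an ∃-successor — d ∈ (∃r.∀s.∀t.¬A ⊔ B)
2. Hence d : (∃r.∀s.∀t.¬A ⊔ B): entailed.

Yes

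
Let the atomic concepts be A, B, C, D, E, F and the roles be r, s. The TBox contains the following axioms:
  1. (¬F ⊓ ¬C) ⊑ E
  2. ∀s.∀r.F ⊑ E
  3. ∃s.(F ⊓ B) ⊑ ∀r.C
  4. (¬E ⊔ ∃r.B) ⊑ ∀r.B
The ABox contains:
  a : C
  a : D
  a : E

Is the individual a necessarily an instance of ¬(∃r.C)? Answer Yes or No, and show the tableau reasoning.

1. a : ¬(∃r.C)?  L(a) = {C, D, E} ∪ {∃r.C}
   open: L(a) ⊇ {C, D, E, ∀r.¬B, ∀s.(¬F ⊔ ¬B), …} (+ ∃-successors) — a ∉ ¬(∃r.C) possible
2. Hence a : ¬(∃r.C): not entailed.

No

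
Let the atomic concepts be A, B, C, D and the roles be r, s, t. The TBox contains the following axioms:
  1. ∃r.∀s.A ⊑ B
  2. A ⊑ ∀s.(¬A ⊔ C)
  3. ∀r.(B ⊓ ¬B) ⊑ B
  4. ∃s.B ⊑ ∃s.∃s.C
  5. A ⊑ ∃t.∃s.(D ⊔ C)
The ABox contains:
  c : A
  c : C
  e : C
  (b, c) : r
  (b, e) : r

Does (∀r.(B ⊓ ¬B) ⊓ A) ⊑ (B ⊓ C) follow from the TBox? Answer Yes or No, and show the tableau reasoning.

1. (∀r.(B ⊓ ¬B) ⊓ A) ⊑ (B ⊓ C)  ⇔  ((∀r.(B ⊓ ¬B) ⊓ A) ⊓ (¬B ⊔ ¬C)) unsat w.r.t. T
   apply at x₀: A⊑∀s.(¬A ⊔ C); ∀r.(B ⊓ ¬B)⊑B; A⊑∃t.∃s.(D ⊔ C)
   open: L(x₀) ⊇ {A, B, ¬C, ∀r.(B ⊓ ¬B), ∀r.∃s.¬A, …} (+ ∃-successors)
2. Hence (∀r.(B ⊓ ¬B) ⊓ A) ⊑ (B ⊓ C): not entailed.

No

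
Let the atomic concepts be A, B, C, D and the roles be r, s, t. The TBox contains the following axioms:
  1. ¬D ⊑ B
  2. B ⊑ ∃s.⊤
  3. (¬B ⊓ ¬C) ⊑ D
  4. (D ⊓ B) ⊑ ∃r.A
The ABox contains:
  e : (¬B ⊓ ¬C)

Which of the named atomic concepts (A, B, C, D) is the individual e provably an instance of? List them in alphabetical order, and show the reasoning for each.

1. e : A?  L(e) = {(¬B ⊓ ¬C)} ∪ {¬A}
   apply at e: (¬B ⊓ ¬C)⊑D
   open: L(e) ⊇ {D, ¬A, ¬B, ¬C} — e ∉ A possible
2. e : B?  L(e) = {(¬B ⊓ ¬C)} ∪ {¬B}
   apply at e: (¬B ⊓ ¬C)⊑D
   open: L(e) ⊇ {D, ¬B, ¬C} — e ∉ B possible
3. e : C?  L(e) = {(¬B ⊓ ¬C)} ∪ {¬C}
   apply at e: (¬B ⊓ ¬C)⊑D
   open: L(e) ⊇ {D, ¬B, ¬C} — e ∉ C possible
4. e : D?  L(e) = {(¬B ⊓ ¬C)} ∪ {¬D}
   clash {B, ¬B} at e — e ∈ D
5. Entailed for e: {D}

{D}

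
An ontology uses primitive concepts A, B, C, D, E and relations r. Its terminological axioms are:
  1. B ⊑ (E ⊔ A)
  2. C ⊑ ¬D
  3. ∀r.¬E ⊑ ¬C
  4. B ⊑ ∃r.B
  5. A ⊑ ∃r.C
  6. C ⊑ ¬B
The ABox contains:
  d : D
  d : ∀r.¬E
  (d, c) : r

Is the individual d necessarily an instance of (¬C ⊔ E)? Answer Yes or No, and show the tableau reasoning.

Yes

1. d : (¬C ⊔ E)?  L(d) = {D, ∀r.¬E} ∪ {(C ⊓ ¬E)}
   clash {D, ¬D} at d — d ∈ (¬C ⊔ E)
2. Hence d : (¬C ⊔ E): entailed.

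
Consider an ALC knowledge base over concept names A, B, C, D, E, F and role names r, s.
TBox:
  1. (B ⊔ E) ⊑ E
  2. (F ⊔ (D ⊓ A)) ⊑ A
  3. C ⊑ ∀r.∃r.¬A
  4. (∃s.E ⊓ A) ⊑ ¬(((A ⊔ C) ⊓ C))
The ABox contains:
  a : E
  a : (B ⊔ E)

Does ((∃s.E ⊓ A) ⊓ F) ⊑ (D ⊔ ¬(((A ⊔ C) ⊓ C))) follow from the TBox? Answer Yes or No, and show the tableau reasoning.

Yes

1. ((∃s.E ⊓ A) ⊓ F) ⊑ (D ⊔ ¬(((A ⊔ C) ⊓ C)))  ⇔  (((∃s.E ⊓ A) ⊓ F) ⊓ (¬D ⊓ ((A ⊔ C) ⊓ C))) unsat w.r.t. T
   all branches close; clash {C, ¬C} at x₀
2. Hence ((∃s.E ⊓ A) ⊓ F) ⊑ (D ⊔ ¬(((A ⊔ C) ⊓ C))): entailed.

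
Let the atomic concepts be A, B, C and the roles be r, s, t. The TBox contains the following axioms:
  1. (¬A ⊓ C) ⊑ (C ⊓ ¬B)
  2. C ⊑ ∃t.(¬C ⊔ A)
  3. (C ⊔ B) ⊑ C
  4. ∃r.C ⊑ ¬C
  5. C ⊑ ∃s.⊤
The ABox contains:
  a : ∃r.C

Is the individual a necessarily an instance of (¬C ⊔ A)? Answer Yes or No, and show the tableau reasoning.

1. a : (¬C ⊔ A)?  L(a) = {∃r.C} ∪ {(C ⊓ ¬A)}
   clash {C, ¬C} at a — a ∈ (¬C ⊔ A)
2. Hence a : (¬C ⊔ A): entailed.

Yes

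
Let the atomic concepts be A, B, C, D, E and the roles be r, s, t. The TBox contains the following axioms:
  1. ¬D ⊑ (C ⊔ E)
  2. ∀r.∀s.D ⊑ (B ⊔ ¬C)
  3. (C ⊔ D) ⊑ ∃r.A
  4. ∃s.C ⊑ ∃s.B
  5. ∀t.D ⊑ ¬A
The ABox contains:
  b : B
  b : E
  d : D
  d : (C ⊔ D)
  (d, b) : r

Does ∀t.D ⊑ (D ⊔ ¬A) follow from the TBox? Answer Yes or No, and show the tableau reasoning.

1. ∀t.D ⊑ (D ⊔ ¬A)  ⇔  (∀t.D ⊓ (¬D ⊓ A)) unsat w.r.t. T
   all branches close; clash {A, ¬A} at x₀
2. Hence ∀t.D ⊑ (D ⊔ ¬A): entailed.

Yes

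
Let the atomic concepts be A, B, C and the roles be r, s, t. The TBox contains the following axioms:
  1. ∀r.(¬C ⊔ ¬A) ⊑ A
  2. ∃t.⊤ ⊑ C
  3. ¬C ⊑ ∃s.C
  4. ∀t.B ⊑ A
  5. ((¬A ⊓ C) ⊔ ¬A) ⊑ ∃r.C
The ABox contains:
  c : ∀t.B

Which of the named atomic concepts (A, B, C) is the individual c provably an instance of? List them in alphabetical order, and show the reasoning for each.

1. c : A?  L(c) = {∀t.B} ∪ {¬A}
   clash {A, ¬A} at c — c ∈ A
2. c : B?  L(c) = {∀t.B} ∪ {¬B}
   apply at c: ∀t.B⊑A
   open: L(c) ⊇ {A, C, ¬B, ∀t.B, ∃r.(C ⊓ A)} (+ ∃-successors) — c ∉ B possible
3. c : C?  L(c) = {∀t.B} ∪ {¬C}
   apply at c: ¬C⊑∃s.C; ∀t.B⊑A
   open: L(c) ⊇ {A, ¬C, ∀t.B, ∀t.⊥, ∃r.(C ⊓ A), …} (+ ∃-successors) — c ∉ C possible
4. Entailed for c: {A}

{A}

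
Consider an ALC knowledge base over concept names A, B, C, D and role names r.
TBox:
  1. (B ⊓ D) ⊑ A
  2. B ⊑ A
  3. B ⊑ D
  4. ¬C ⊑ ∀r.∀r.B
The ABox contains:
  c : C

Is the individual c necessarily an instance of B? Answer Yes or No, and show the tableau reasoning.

No

1. c : B?  L(c) = {C} ∪ {¬B}
   open: L(c) ⊇ {C, ¬B} — c ∉ B possible
2. Hence c : B: not entailed.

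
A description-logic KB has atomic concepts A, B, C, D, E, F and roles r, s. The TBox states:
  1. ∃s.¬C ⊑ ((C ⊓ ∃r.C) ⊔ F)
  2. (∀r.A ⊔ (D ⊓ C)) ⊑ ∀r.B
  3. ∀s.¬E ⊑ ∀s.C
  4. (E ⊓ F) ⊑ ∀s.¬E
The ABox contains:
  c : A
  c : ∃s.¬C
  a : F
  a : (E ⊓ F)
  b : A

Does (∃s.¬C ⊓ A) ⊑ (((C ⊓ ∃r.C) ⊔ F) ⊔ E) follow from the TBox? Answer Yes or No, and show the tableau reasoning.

1. (∃s.¬C ⊓ A) ⊑ (((C ⊓ ∃r.C) ⊔ F) ⊔ E)  ⇔  ((∃s.¬C ⊓ A) ⊓ (((¬C ⊔ ∀r.¬C) ⊓ ¬F) ⊓ ¬E)) unsat w.r.t. T
   all branches close; clash {C, ¬C} at an ∃-successor
2. Hence (∃s.¬C ⊓ A) ⊑ (((C ⊓ ∃r.C) ⊔ F) ⊔ E): entailed.

Yes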